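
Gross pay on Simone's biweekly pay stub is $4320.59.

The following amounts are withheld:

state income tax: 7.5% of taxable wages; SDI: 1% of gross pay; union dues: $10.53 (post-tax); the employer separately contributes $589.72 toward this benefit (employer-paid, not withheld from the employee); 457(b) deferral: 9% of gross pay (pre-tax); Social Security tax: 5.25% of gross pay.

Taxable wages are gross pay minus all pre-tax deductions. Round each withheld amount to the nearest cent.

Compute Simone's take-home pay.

$3356.29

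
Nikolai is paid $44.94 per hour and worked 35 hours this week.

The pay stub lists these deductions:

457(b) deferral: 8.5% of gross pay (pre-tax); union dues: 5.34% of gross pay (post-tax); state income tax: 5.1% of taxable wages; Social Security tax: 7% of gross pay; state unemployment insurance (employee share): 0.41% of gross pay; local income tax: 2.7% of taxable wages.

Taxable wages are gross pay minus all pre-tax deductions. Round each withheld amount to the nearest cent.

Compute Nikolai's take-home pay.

$1,126.40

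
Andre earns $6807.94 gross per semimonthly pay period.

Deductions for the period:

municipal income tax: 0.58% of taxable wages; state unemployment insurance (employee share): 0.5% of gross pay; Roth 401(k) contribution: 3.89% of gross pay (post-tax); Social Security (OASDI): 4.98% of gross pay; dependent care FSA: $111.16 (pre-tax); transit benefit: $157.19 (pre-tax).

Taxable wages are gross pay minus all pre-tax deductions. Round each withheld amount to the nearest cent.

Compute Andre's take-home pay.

Transit benefit: $157.19
Dependent care FSA: $111.16
Pre-tax total = $157.19 + $111.16 = $268.35
Taxable wages = $6807.94 − $268.35 = $6539.59
Municipal income tax: $6539.59 × 0.0058 = $37.93
Social Security (OASDI): $6807.94 × 0.0498 = $339.04
State unemployment insurance (employee share): $6807.94 × 0.005 = $34.04
Roth 401(k) contribution: $6807.94 × 0.0389 = $264.83
Total deductions = $157.19 + $111.16 + $37.93 + $339.04 + $34.04 + $264.83 = $944.19
Net pay = $6807.94 − $944.19 = $5863.75

$5863.75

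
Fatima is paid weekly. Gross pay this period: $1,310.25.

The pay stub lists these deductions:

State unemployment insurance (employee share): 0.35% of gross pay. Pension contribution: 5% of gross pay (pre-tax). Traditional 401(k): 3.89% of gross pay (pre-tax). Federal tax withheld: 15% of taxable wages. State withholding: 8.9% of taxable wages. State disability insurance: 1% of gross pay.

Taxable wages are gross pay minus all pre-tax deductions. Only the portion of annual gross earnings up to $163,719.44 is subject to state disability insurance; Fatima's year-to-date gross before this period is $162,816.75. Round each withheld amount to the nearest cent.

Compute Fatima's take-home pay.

$894.83

Traditional 401(k): $1,310.25 × 0.0389 = $50.97
Pension contribution: $1,310.25 × 0.05 = $65.51
Pre-tax total = $50.97 + $65.51 = $116.48
Taxable wages = $1,310.25 − $116.48 = $1,193.77
State withholding: $1,193.77 × 0.089 = $106.25
Federal tax withheld: $1,193.77 × 0.15 = $179.07
State disability insurance: only $163,719.44 − $162,816.75 = $902.69 of this check is subject → $902.69 × 0.01 = $9.03
State unemployment insurance (employee share): $1,310.25 × 0.0035 = $4.59
Total deductions = $50.97 + $65.51 + $106.25 + $179.07 + $9.03 + $4.59 = $415.42
Net pay = $1,310.25 − $415.42 = $894.83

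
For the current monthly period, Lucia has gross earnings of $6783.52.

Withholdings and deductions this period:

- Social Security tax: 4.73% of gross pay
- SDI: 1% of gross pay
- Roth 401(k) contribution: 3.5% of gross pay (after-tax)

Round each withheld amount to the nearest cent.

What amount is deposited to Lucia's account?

$6157.40

Social Security tax: $6783.52 × 0.0473 = $320.86
SDI: $6783.52 × 0.01 = $67.84
Roth 401(k) contribution: $6783.52 × 0.035 = $237.42
Total deductions = $320.86 + $67.84 + $237.42 = $626.12
Net pay = $6783.52 − $626.12 = $6157.40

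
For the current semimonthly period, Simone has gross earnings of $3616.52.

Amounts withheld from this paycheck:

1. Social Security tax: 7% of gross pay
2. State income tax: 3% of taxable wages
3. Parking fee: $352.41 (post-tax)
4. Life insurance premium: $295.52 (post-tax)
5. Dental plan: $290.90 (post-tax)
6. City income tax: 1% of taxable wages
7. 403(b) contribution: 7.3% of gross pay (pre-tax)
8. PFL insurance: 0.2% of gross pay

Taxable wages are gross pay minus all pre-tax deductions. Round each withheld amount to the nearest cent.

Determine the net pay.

403(b) contribution: $3616.52 × 0.073 = $264.01
Taxable wages = $3616.52 − $264.01 = $3352.51
State income tax: $3352.51 × 0.03 = $100.58
City income tax: $3352.51 × 0.01 = $33.53
Social Security tax: $3616.52 × 0.07 = $253.16
PFL insurance: $3616.52 × 0.002 = $7.23
Dental plan: $290.90
Life insurance premium: $295.52
Parking fee: $352.41
Total deductions = $264.01 + $100.58 + $33.53 + $253.16 + $7.23 + $290.90 + $295.52 + $352.41 = $1597.34
Net pay = $3616.52 − $1597.34 = $2019.18

$2019.18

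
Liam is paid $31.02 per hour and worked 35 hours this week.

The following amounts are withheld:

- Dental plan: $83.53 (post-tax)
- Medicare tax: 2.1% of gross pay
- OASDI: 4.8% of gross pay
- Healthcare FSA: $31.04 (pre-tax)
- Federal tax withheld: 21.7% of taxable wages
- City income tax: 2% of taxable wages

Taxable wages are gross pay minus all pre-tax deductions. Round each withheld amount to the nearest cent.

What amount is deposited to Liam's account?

$646.27

Gross pay: 35 × $31.02 = $1,085.70
Healthcare FSA: $31.04
Taxable wages = $1,085.70 − $31.04 = $1,054.66
City income tax: $1,054.66 × 0.02 = $21.09
Federal tax withheld: $1,054.66 × 0.217 = $228.86
Medicare tax: $1,085.70 × 0.021 = $22.80
OASDI: $1,085.70 × 0.048 = $52.11
Dental plan: $83.53
Total deductions = $31.04 + $21.09 + $228.86 + $22.80 + $52.11 + $83.53 = $439.43
Net pay = $1,085.70 − $439.43 = $646.27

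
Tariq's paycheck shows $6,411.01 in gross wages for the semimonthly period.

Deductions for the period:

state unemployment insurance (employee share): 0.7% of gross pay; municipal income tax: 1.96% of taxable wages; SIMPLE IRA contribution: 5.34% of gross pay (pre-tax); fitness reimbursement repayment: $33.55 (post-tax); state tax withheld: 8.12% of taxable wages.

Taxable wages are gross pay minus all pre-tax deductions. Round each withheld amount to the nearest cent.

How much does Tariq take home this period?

$5,378.50

SIMPLE IRA contribution: $6,411.01 × 0.0534 = $342.35
Taxable wages = $6,411.01 − $342.35 = $6,068.66
State tax withheld: $6,068.66 × 0.0812 = $492.78
Municipal income tax: $6,068.66 × 0.0196 = $118.95
State unemployment insurance (employee share): $6,411.01 × 0.007 = $44.88
Fitness reimbursement repayment: $33.55
Total deductions = $342.35 + $492.78 + $118.95 + $44.88 + $33.55 = $1,032.51
Net pay = $6,411.01 − $1,032.51 = $5,378.50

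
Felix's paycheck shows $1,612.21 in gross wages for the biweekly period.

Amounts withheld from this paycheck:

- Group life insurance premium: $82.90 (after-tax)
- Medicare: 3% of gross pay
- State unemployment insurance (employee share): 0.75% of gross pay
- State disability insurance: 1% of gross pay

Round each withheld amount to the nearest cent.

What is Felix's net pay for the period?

Medicare: $1,612.21 × 0.03 = $48.37
State unemployment insurance (employee share): $1,612.21 × 0.0075 = $12.09
State disability insurance: $1,612.21 × 0.01 = $16.12
Group life insurance premium: $82.90
Total deductions = $48.37 + $12.09 + $16.12 + $82.90 = $159.48
Net pay = $1,612.21 − $159.48 = $1,452.73

$1,452.73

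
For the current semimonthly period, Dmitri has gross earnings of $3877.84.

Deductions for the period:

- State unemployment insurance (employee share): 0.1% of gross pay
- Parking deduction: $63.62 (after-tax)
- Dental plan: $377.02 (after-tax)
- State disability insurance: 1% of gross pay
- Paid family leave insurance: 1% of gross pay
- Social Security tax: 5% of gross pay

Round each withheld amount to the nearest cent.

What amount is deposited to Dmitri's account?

State disability insurance: $3877.84 × 0.01 = $38.78
Social Security tax: $3877.84 × 0.05 = $193.89
Paid family leave insurance: $3877.84 × 0.01 = $38.78
State unemployment insurance (employee share): $3877.84 × 0.001 = $3.88
Parking deduction: $63.62
Dental plan: $377.02
Total deductions = $38.78 + $193.89 + $38.78 + $3.88 + $63.62 + $377.02 = $715.97
Net pay = $3877.84 − $715.97 = $3161.87

$3161.87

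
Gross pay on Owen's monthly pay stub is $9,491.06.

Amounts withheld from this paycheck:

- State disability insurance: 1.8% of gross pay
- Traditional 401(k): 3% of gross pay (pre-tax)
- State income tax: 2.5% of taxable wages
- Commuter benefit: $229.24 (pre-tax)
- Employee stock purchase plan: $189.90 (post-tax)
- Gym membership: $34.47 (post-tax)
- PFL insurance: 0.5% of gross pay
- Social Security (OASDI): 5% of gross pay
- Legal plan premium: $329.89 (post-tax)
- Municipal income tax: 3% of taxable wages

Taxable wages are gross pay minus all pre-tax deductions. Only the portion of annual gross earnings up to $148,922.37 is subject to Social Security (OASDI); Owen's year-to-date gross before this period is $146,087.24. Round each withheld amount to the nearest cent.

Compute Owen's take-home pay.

$7,569.03

Traditional 401(k): $9,491.06 × 0.03 = $284.73
Commuter benefit: $229.24
Pre-tax total = $284.73 + $229.24 = $513.97
Taxable wages = $9,491.06 − $513.97 = $8,977.09
Municipal income tax: $8,977.09 × 0.03 = $269.31
State income tax: $8,977.09 × 0.025 = $224.43
PFL insurance: $9,491.06 × 0.005 = $47.46
State disability insurance: $9,491.06 × 0.018 = $170.84
Social Security (OASDI): only $148,922.37 − $146,087.24 = $2,835.13 of this check is subject → $2,835.13 × 0.05 = $141.76
Employee stock purchase plan: $189.90
Legal plan premium: $329.89
Gym membership: $34.47
Total deductions = $284.73 + $229.24 + $269.31 + $224.43 + $47.46 + $170.84 + $141.76 + $189.90 + $329.89 + $34.47 = $1,922.03
Net pay = $9,491.06 − $1,922.03 = $7,569.03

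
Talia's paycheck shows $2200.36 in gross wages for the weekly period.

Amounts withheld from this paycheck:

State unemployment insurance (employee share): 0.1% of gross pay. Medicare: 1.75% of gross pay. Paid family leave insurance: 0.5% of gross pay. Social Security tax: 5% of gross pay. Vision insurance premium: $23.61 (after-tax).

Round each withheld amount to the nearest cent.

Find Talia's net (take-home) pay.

State unemployment insurance (employee share): $2200.36 × 0.001 = $2.20
Paid family leave insurance: $2200.36 × 0.005 = $11.00
Social Security tax: $2200.36 × 0.05 = $110.02
Medicare: $2200.36 × 0.0175 = $38.51
Vision insurance premium: $23.61
Total deductions = $2.20 + $11.00 + $110.02 + $38.51 + $23.61 = $185.34
Net pay = $2200.36 − $185.34 = $2015.02

$2015.02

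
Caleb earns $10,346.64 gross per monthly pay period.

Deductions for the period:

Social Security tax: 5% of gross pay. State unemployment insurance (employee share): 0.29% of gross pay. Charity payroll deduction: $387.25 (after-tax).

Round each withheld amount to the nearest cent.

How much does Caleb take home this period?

$9,412.05

State unemployment insurance (employee share): $10,346.64 × 0.0029 = $30.01
Social Security tax: $10,346.64 × 0.05 = $517.33
Charity payroll deduction: $387.25
Total deductions = $30.01 + $517.33 + $387.25 = $934.59
Net pay = $10,346.64 − $934.59 = $9,412.05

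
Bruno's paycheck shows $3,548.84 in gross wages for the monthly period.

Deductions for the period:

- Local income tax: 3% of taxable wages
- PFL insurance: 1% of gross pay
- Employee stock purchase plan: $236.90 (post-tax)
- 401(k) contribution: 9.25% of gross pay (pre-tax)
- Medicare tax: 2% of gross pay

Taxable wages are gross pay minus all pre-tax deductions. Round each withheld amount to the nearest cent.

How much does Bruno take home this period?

$2,780.58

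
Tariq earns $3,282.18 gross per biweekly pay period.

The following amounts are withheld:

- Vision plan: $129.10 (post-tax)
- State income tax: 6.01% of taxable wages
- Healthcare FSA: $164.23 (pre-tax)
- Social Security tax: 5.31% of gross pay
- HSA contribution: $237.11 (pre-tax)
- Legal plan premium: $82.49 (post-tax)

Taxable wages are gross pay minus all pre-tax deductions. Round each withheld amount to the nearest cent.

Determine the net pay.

HSA contribution: $237.11
Healthcare FSA: $164.23
Pre-tax total = $237.11 + $164.23 = $401.34
Taxable wages = $3,282.18 − $401.34 = $2,880.84
State income tax: $2,880.84 × 0.0601 = $173.14
Social Security tax: $3,282.18 × 0.0531 = $174.28
Vision plan: $129.10
Legal plan premium: $82.49
Total deductions = $237.11 + $164.23 + $173.14 + $174.28 + $129.10 + $82.49 = $960.35
Net pay = $3,282.18 − $960.35 = $2,321.83

$2,321.83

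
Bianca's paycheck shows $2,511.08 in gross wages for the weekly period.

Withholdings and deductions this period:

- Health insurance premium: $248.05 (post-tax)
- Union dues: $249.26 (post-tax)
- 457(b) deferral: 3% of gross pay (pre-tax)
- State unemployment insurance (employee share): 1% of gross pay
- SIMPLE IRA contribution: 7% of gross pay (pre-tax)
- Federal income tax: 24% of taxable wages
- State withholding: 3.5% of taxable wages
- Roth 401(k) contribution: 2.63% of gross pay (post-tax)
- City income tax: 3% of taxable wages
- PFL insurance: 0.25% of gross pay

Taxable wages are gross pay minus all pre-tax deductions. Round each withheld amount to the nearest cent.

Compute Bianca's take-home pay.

SIMPLE IRA contribution: $2,511.08 × 0.07 = $175.78
457(b) deferral: $2,511.08 × 0.03 = $75.33
Pre-tax total = $175.78 + $75.33 = $251.11
Taxable wages = $2,511.08 − $251.11 = $2,259.97
State withholding: $2,259.97 × 0.035 = $79.10
Federal income tax: $2,259.97 × 0.24 = $542.39
City income tax: $2,259.97 × 0.03 = $67.80
State unemployment insurance (employee share): $2,511.08 × 0.01 = $25.11
PFL insurance: $2,511.08 × 0.0025 = $6.28
Roth 401(k) contribution: $2,511.08 × 0.0263 = $66.04
Health insurance premium: $248.05
Union dues: $249.26
Total deductions = $175.78 + $75.33 + $79.10 + $542.39 + $67.80 + $25.11 + $6.28 + $66.04 + $248.05 + $249.26 = $1,535.14
Net pay = $2,511.08 − $1,535.14 = $975.94

$975.94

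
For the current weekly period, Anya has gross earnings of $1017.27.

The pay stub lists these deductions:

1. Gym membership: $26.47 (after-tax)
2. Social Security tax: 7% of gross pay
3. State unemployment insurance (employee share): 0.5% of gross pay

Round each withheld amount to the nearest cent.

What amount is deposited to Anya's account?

State unemployment insurance (employee share): $1017.27 × 0.005 = $5.09
Social Security tax: $1017.27 × 0.07 = $71.21
Gym membership: $26.47
Total deductions = $5.09 + $71.21 + $26.47 = $102.77
Net pay = $1017.27 − $102.77 = $914.50

$914.50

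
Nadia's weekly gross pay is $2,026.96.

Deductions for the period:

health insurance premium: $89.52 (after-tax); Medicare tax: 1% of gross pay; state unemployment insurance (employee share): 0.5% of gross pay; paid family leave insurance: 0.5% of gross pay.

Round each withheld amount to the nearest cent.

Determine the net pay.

$1,896.91

Medicare tax: $2,026.96 × 0.01 = $20.27
State unemployment insurance (employee share): $2,026.96 × 0.005 = $10.13
Paid family leave insurance: $2,026.96 × 0.005 = $10.13
Health insurance premium: $89.52
Total deductions = $20.27 + $10.13 + $10.13 + $89.52 = $130.05
Net pay = $2,026.96 − $130.05 = $1,896.91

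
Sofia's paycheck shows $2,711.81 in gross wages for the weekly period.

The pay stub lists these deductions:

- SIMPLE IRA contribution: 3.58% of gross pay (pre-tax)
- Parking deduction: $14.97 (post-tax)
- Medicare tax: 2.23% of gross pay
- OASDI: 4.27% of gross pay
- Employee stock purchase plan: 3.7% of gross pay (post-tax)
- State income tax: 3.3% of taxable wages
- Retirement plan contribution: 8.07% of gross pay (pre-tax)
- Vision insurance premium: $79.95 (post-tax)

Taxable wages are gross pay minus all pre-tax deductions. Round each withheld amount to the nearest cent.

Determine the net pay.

Retirement plan contribution: $2,711.81 × 0.0807 = $218.84
SIMPLE IRA contribution: $2,711.81 × 0.0358 = $97.08
Pre-tax total = $218.84 + $97.08 = $315.92
Taxable wages = $2,711.81 − $315.92 = $2,395.89
State income tax: $2,395.89 × 0.033 = $79.06
Medicare tax: $2,711.81 × 0.0223 = $60.47
OASDI: $2,711.81 × 0.0427 = $115.79
Employee stock purchase plan: $2,711.81 × 0.037 = $100.34
Vision insurance premium: $79.95
Parking deduction: $14.97
Total deductions = $218.84 + $97.08 + $79.06 + $60.47 + $115.79 + $100.34 + $79.95 + $14.97 = $766.50
Net pay = $2,711.81 − $766.50 = $1,945.31

$1,945.31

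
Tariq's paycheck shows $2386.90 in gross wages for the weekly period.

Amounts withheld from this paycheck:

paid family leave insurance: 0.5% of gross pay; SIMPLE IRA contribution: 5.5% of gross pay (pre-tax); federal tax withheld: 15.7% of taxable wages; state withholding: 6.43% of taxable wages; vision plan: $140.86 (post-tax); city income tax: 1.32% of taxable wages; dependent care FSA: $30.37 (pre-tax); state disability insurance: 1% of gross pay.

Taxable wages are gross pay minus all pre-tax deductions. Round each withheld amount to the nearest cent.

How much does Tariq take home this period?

SIMPLE IRA contribution: $2386.90 × 0.055 = $131.28
Dependent care FSA: $30.37
Pre-tax total = $131.28 + $30.37 = $161.65
Taxable wages = $2386.90 − $161.65 = $2225.25
Federal tax withheld: $2225.25 × 0.157 = $349.36
City income tax: $2225.25 × 0.0132 = $29.37
State withholding: $2225.25 × 0.0643 = $143.08
State disability insurance: $2386.90 × 0.01 = $23.87
Paid family leave insurance: $2386.90 × 0.005 = $11.93
Vision plan: $140.86
Total deductions = $131.28 + $30.37 + $349.36 + $29.37 + $143.08 + $23.87 + $11.93 + $140.86 = $860.12
Net pay = $2386.90 − $860.12 = $1526.78

$1526.78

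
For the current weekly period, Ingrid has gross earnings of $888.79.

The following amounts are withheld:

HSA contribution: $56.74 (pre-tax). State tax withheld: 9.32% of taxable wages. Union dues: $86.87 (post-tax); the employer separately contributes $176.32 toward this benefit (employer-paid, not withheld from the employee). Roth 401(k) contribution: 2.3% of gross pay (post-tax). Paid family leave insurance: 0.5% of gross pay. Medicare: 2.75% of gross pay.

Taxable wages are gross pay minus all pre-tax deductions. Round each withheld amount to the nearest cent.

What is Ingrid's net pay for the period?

$618.31

HSA contribution: $56.74
Taxable wages = $888.79 − $56.74 = $832.05
State tax withheld: $832.05 × 0.0932 = $77.55
Paid family leave insurance: $888.79 × 0.005 = $4.44
Medicare: $888.79 × 0.0275 = $24.44
Roth 401(k) contribution: $888.79 × 0.023 = $20.44
Union dues: $86.87
(Employer's $176.32 toward union dues is not withheld from the employee.)
Total deductions = $56.74 + $77.55 + $4.44 + $24.44 + $20.44 + $86.87 = $270.48
Net pay = $888.79 − $270.48 = $618.31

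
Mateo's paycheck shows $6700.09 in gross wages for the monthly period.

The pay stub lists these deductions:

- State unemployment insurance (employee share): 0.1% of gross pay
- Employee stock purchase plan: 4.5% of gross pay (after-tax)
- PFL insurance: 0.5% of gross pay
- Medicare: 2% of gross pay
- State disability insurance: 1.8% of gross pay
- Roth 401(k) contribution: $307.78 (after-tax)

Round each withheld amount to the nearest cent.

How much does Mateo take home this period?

State disability insurance: $6700.09 × 0.018 = $120.60
PFL insurance: $6700.09 × 0.005 = $33.50
Medicare: $6700.09 × 0.02 = $134.00
State unemployment insurance (employee share): $6700.09 × 0.001 = $6.70
Roth 401(k) contribution: $307.78
Employee stock purchase plan: $6700.09 × 0.045 = $301.50
Total deductions = $120.60 + $33.50 + $134.00 + $6.70 + $307.78 + $301.50 = $904.08
Net pay = $6700.09 − $904.08 = $5796.01

$5796.01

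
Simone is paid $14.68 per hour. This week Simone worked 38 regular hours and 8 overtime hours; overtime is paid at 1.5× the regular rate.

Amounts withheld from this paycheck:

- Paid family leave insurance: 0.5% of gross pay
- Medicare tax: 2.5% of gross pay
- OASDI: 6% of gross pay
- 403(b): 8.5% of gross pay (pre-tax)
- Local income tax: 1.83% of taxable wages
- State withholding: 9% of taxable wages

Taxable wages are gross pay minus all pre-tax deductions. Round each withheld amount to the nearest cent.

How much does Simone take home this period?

$532.82

Regular pay: 38 × $14.68 = $557.84
Overtime pay: 8 × $14.68 × 1.5 = $176.16
Gross pay = $557.84 + $176.16 = $734.00
403(b): $734.00 × 0.085 = $62.39
Taxable wages = $734.00 − $62.39 = $671.61
State withholding: $671.61 × 0.09 = $60.44
Local income tax: $671.61 × 0.0183 = $12.29
Paid family leave insurance: $734.00 × 0.005 = $3.67
Medicare tax: $734.00 × 0.025 = $18.35
OASDI: $734.00 × 0.06 = $44.04
Total deductions = $62.39 + $60.44 + $12.29 + $3.67 + $18.35 + $44.04 = $201.18
Net pay = $734.00 − $201.18 = $532.82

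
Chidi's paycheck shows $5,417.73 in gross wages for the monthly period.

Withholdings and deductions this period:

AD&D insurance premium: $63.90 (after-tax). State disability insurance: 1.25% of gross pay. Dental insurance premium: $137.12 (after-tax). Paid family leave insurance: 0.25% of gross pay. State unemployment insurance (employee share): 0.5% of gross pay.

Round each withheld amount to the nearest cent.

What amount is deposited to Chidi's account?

$5,108.36

Paid family leave insurance: $5,417.73 × 0.0025 = $13.54
State unemployment insurance (employee share): $5,417.73 × 0.005 = $27.09
State disability insurance: $5,417.73 × 0.0125 = $67.72
Dental insurance premium: $137.12
AD&D insurance premium: $63.90
Total deductions = $13.54 + $27.09 + $67.72 + $137.12 + $63.90 = $309.37
Net pay = $5,417.73 − $309.37 = $5,108.36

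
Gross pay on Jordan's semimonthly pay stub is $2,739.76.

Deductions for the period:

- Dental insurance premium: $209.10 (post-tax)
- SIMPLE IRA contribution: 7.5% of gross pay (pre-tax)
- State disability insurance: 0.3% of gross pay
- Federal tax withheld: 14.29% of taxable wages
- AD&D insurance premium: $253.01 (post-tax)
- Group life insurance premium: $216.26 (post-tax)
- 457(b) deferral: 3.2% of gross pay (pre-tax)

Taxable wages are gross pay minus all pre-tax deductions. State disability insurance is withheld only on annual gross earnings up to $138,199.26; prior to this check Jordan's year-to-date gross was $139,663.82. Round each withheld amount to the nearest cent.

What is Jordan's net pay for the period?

SIMPLE IRA contribution: $2,739.76 × 0.075 = $205.48
457(b) deferral: $2,739.76 × 0.032 = $87.67
Pre-tax total = $205.48 + $87.67 = $293.15
Taxable wages = $2,739.76 − $293.15 = $2,446.61
Federal tax withheld: $2,446.61 × 0.1429 = $349.62
State disability insurance: annual cap $138,199.26 already reached (YTD $139,663.82), so $0.00
Group life insurance premium: $216.26
Dental insurance premium: $209.10
AD&D insurance premium: $253.01
Total deductions = $205.48 + $87.67 + $349.62 + $0.00 + $216.26 + $209.10 + $253.01 = $1,321.14
Net pay = $2,739.76 − $1,321.14 = $1,418.62

$1,418.62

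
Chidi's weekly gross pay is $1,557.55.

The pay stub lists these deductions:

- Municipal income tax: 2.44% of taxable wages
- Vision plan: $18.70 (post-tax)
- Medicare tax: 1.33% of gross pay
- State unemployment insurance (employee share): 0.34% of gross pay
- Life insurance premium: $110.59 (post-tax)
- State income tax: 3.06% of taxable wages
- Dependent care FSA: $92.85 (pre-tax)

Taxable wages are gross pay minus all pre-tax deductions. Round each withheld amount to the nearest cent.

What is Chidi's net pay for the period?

$1,228.83

Dependent care FSA: $92.85
Taxable wages = $1,557.55 − $92.85 = $1,464.70
Municipal income tax: $1,464.70 × 0.0244 = $35.74
State income tax: $1,464.70 × 0.0306 = $44.82
Medicare tax: $1,557.55 × 0.0133 = $20.72
State unemployment insurance (employee share): $1,557.55 × 0.0034 = $5.30
Life insurance premium: $110.59
Vision plan: $18.70
Total deductions = $92.85 + $35.74 + $44.82 + $20.72 + $5.30 + $110.59 + $18.70 = $328.72
Net pay = $1,557.55 − $328.72 = $1,228.83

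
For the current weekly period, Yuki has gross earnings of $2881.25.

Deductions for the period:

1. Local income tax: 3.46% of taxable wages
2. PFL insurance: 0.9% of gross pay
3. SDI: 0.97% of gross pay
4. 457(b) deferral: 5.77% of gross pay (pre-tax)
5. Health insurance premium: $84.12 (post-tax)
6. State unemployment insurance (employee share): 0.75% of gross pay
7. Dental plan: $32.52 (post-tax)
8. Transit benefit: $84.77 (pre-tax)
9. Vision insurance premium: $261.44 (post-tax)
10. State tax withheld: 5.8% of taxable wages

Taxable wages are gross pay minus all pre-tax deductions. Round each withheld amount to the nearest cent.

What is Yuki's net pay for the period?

$1933.10

Transit benefit: $84.77
457(b) deferral: $2881.25 × 0.0577 = $166.25
Pre-tax total = $84.77 + $166.25 = $251.02
Taxable wages = $2881.25 − $251.02 = $2630.23
State tax withheld: $2630.23 × 0.058 = $152.55
Local income tax: $2630.23 × 0.0346 = $91.01
SDI: $2881.25 × 0.0097 = $27.95
PFL insurance: $2881.25 × 0.009 = $25.93
State unemployment insurance (employee share): $2881.25 × 0.0075 = $21.61
Dental plan: $32.52
Vision insurance premium: $261.44
Health insurance premium: $84.12
Total deductions = $84.77 + $166.25 + $152.55 + $91.01 + $27.95 + $25.93 + $21.61 + $32.52 + $261.44 + $84.12 = $948.15
Net pay = $2881.25 − $948.15 = $1933.10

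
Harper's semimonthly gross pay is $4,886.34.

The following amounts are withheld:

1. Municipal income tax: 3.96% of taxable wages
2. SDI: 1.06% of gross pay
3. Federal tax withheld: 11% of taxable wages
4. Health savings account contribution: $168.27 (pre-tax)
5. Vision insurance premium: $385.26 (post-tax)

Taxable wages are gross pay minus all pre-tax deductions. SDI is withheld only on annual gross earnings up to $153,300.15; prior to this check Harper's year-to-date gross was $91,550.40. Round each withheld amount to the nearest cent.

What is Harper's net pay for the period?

Health savings account contribution: $168.27
Taxable wages = $4,886.34 − $168.27 = $4,718.07
Federal tax withheld: $4,718.07 × 0.11 = $518.99
Municipal income tax: $4,718.07 × 0.0396 = $186.84
SDI: cap not yet reached, full $4,886.34 is subject → $4,886.34 × 0.0106 = $51.80
Vision insurance premium: $385.26
Total deductions = $168.27 + $518.99 + $186.84 + $51.80 + $385.26 = $1,311.16
Net pay = $4,886.34 − $1,311.16 = $3,575.18

$3,575.18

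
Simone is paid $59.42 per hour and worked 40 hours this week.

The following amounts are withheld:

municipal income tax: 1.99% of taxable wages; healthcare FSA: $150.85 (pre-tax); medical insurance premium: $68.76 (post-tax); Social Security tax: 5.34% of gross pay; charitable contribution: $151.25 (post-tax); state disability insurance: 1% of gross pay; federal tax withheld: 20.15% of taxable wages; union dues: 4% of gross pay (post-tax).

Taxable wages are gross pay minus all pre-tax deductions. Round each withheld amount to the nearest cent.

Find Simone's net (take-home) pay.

Gross pay: 40 × $59.42 = $2376.80
Healthcare FSA: $150.85
Taxable wages = $2376.80 − $150.85 = $2225.95
Federal tax withheld: $2225.95 × 0.2015 = $448.53
Municipal income tax: $2225.95 × 0.0199 = $44.30
State disability insurance: $2376.80 × 0.01 = $23.77
Social Security tax: $2376.80 × 0.0534 = $126.92
Union dues: $2376.80 × 0.04 = $95.07
Charitable contribution: $151.25
Medical insurance premium: $68.76
Total deductions = $150.85 + $448.53 + $44.30 + $23.77 + $126.92 + $95.07 + $151.25 + $68.76 = $1109.45
Net pay = $2376.80 − $1109.45 = $1267.35

$1267.35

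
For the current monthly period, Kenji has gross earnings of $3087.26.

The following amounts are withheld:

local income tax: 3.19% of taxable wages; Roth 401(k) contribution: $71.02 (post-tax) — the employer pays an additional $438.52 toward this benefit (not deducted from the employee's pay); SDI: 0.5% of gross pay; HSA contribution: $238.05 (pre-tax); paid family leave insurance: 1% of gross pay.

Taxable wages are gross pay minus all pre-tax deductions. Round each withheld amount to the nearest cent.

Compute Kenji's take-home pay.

HSA contribution: $238.05
Taxable wages = $3087.26 − $238.05 = $2849.21
Local income tax: $2849.21 × 0.0319 = $90.89
SDI: $3087.26 × 0.005 = $15.44
Paid family leave insurance: $3087.26 × 0.01 = $30.87
Roth 401(k) contribution: $71.02
(Employer's $438.52 toward Roth 401(k) contribution is not withheld from the employee.)
Total deductions = $238.05 + $90.89 + $15.44 + $30.87 + $71.02 = $446.27
Net pay = $3087.26 − $446.27 = $2640.99

$2640.99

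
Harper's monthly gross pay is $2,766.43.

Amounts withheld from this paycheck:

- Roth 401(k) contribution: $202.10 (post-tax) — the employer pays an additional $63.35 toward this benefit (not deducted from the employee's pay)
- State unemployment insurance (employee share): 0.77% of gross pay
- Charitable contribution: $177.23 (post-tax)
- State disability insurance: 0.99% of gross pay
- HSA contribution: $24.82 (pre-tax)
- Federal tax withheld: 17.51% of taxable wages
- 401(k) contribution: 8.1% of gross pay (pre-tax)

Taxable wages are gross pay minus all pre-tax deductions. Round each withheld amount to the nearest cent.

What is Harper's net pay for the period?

401(k) contribution: $2,766.43 × 0.081 = $224.08
HSA contribution: $24.82
Pre-tax total = $224.08 + $24.82 = $248.90
Taxable wages = $2,766.43 − $248.90 = $2,517.53
Federal tax withheld: $2,517.53 × 0.1751 = $440.82
State unemployment insurance (employee share): $2,766.43 × 0.0077 = $21.30
State disability insurance: $2,766.43 × 0.0099 = $27.39
Roth 401(k) contribution: $202.10
Charitable contribution: $177.23
(Employer's $63.35 toward Roth 401(k) contribution is not withheld from the employee.)
Total deductions = $224.08 + $24.82 + $440.82 + $21.30 + $27.39 + $202.10 + $177.23 = $1,117.74
Net pay = $2,766.43 − $1,117.74 = $1,648.69

$1,648.69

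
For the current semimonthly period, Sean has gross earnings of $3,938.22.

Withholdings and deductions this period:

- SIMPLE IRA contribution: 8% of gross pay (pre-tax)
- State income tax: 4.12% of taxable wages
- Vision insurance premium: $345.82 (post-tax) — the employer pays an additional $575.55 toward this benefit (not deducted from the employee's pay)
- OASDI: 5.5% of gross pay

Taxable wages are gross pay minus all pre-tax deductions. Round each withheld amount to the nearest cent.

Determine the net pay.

SIMPLE IRA contribution: $3,938.22 × 0.08 = $315.06
Taxable wages = $3,938.22 − $315.06 = $3,623.16
State income tax: $3,623.16 × 0.0412 = $149.27
OASDI: $3,938.22 × 0.055 = $216.60
Vision insurance premium: $345.82
(Employer's $575.55 toward vision insurance premium is not withheld from the employee.)
Total deductions = $315.06 + $149.27 + $216.60 + $345.82 = $1,026.75
Net pay = $3,938.22 − $1,026.75 = $2,911.47

$2,911.47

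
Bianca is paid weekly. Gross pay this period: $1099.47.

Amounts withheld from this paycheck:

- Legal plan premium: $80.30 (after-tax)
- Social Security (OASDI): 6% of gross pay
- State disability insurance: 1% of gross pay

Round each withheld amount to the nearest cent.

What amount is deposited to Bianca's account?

State disability insurance: $1099.47 × 0.01 = $10.99
Social Security (OASDI): $1099.47 × 0.06 = $65.97
Legal plan premium: $80.30
Total deductions = $10.99 + $65.97 + $80.30 = $157.26
Net pay = $1099.47 − $157.26 = $942.21

$942.21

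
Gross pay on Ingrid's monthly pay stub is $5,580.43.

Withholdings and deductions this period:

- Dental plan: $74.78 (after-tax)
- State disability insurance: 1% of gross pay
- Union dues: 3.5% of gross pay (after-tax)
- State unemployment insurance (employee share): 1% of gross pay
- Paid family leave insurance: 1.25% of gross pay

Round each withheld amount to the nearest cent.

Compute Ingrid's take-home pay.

$5,128.97

State disability insurance: $5,580.43 × 0.01 = $55.80
Paid family leave insurance: $5,580.43 × 0.0125 = $69.76
State unemployment insurance (employee share): $5,580.43 × 0.01 = $55.80
Dental plan: $74.78
Union dues: $5,580.43 × 0.035 = $195.32
Total deductions = $55.80 + $69.76 + $55.80 + $74.78 + $195.32 = $451.46
Net pay = $5,580.43 − $451.46 = $5,128.97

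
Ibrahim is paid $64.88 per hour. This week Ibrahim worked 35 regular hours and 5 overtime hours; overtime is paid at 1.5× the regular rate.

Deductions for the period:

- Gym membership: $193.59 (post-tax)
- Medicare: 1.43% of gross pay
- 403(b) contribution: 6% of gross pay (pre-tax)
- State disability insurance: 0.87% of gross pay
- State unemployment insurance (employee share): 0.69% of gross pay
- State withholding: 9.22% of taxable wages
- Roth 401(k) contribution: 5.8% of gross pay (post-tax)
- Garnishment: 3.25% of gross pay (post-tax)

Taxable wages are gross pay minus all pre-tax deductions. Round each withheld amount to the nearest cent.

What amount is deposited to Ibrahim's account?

$1,827.39

Regular pay: 35 × $64.88 = $2,270.80
Overtime pay: 5 × $64.88 × 1.5 = $486.60
Gross pay = $2,270.80 + $486.60 = $2,757.40
403(b) contribution: $2,757.40 × 0.06 = $165.44
Taxable wages = $2,757.40 − $165.44 = $2,591.96
State withholding: $2,591.96 × 0.0922 = $238.98
Medicare: $2,757.40 × 0.0143 = $39.43
State unemployment insurance (employee share): $2,757.40 × 0.0069 = $19.03
State disability insurance: $2,757.40 × 0.0087 = $23.99
Roth 401(k) contribution: $2,757.40 × 0.058 = $159.93
Garnishment: $2,757.40 × 0.0325 = $89.62
Gym membership: $193.59
Total deductions = $165.44 + $238.98 + $39.43 + $19.03 + $23.99 + $159.93 + $89.62 + $193.59 = $930.01
Net pay = $2,757.40 − $930.01 = $1,827.39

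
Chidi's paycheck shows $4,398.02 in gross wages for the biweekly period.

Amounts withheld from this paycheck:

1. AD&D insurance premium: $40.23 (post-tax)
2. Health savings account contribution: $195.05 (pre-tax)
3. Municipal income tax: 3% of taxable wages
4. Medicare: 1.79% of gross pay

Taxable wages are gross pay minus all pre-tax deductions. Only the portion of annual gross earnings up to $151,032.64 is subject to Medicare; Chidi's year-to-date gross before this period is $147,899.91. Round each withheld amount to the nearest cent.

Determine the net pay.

$3,980.57

Health savings account contribution: $195.05
Taxable wages = $4,398.02 − $195.05 = $4,202.97
Municipal income tax: $4,202.97 × 0.03 = $126.09
Medicare: only $151,032.64 − $147,899.91 = $3,132.73 of this check is subject → $3,132.73 × 0.0179 = $56.08
AD&D insurance premium: $40.23
Total deductions = $195.05 + $126.09 + $56.08 + $40.23 = $417.45
Net pay = $4,398.02 − $417.45 = $3,980.57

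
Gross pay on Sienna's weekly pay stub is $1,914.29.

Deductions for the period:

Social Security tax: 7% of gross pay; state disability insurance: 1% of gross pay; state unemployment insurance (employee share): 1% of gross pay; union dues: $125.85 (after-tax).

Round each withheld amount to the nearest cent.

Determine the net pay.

State disability insurance: $1,914.29 × 0.01 = $19.14
State unemployment insurance (employee share): $1,914.29 × 0.01 = $19.14
Social Security tax: $1,914.29 × 0.07 = $134.00
Union dues: $125.85
Total deductions = $19.14 + $19.14 + $134.00 + $125.85 = $298.13
Net pay = $1,914.29 − $298.13 = $1,616.16

$1,616.16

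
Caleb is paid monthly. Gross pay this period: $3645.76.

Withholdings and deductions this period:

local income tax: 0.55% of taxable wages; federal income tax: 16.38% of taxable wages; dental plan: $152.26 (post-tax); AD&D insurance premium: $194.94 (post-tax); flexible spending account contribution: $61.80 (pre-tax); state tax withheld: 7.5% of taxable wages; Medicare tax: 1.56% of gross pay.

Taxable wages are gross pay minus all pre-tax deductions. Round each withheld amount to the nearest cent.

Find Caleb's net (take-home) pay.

$2304.33

Flexible spending account contribution: $61.80
Taxable wages = $3645.76 − $61.80 = $3583.96
Local income tax: $3583.96 × 0.0055 = $19.71
Federal income tax: $3583.96 × 0.1638 = $587.05
State tax withheld: $3583.96 × 0.075 = $268.80
Medicare tax: $3645.76 × 0.0156 = $56.87
AD&D insurance premium: $194.94
Dental plan: $152.26
Total deductions = $61.80 + $19.71 + $587.05 + $268.80 + $56.87 + $194.94 + $152.26 = $1341.43
Net pay = $3645.76 − $1341.43 = $2304.33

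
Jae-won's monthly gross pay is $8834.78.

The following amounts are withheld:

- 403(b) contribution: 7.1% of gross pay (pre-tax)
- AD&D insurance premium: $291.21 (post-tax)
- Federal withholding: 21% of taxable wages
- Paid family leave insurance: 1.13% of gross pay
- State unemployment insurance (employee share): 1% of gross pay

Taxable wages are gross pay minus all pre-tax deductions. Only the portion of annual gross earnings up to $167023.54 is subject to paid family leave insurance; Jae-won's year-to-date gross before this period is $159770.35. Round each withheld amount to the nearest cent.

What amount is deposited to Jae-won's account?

403(b) contribution: $8834.78 × 0.071 = $627.27
Taxable wages = $8834.78 − $627.27 = $8207.51
Federal withholding: $8207.51 × 0.21 = $1723.58
Paid family leave insurance: only $167023.54 − $159770.35 = $7253.19 of this check is subject → $7253.19 × 0.0113 = $81.96
State unemployment insurance (employee share): $8834.78 × 0.01 = $88.35
AD&D insurance premium: $291.21
Total deductions = $627.27 + $1723.58 + $81.96 + $88.35 + $291.21 = $2812.37
Net pay = $8834.78 − $2812.37 = $6022.41

$6022.41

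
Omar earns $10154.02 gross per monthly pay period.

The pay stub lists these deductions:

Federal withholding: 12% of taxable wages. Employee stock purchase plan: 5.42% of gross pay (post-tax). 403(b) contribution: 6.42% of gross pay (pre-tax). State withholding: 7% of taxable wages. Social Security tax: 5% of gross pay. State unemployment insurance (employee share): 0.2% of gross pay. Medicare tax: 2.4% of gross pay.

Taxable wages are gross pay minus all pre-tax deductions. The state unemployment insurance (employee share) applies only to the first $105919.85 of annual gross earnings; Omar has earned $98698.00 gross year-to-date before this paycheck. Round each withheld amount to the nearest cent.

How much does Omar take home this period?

$6380.53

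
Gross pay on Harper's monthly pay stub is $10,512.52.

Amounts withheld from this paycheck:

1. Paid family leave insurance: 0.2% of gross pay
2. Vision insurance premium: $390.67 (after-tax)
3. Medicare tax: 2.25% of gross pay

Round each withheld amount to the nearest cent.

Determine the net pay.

$9,864.29

Paid family leave insurance: $10,512.52 × 0.002 = $21.03
Medicare tax: $10,512.52 × 0.0225 = $236.53
Vision insurance premium: $390.67
Total deductions = $21.03 + $236.53 + $390.67 = $648.23
Net pay = $10,512.52 − $648.23 = $9,864.29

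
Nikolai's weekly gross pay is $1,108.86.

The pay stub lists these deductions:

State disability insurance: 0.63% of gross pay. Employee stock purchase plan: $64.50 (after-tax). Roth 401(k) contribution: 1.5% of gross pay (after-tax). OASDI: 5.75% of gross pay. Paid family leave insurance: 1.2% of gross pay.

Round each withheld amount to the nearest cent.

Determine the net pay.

State disability insurance: $1,108.86 × 0.0063 = $6.99
OASDI: $1,108.86 × 0.0575 = $63.76
Paid family leave insurance: $1,108.86 × 0.012 = $13.31
Roth 401(k) contribution: $1,108.86 × 0.015 = $16.63
Employee stock purchase plan: $64.50
Total deductions = $6.99 + $63.76 + $13.31 + $16.63 + $64.50 = $165.19
Net pay = $1,108.86 − $165.19 = $943.67

$943.67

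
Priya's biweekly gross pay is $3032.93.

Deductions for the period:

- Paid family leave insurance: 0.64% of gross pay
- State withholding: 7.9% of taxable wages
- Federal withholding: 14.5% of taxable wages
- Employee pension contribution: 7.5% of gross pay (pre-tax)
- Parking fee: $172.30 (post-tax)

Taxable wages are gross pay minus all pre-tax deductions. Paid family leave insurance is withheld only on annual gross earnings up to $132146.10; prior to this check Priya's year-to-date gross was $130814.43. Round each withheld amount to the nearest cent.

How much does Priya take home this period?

$1996.22

Employee pension contribution: $3032.93 × 0.075 = $227.47
Taxable wages = $3032.93 − $227.47 = $2805.46
Federal withholding: $2805.46 × 0.145 = $406.79
State withholding: $2805.46 × 0.079 = $221.63
Paid family leave insurance: only $132146.10 − $130814.43 = $1331.67 of this check is subject → $1331.67 × 0.0064 = $8.52
Parking fee: $172.30
Total deductions = $227.47 + $406.79 + $221.63 + $8.52 + $172.30 = $1036.71
Net pay = $3032.93 − $1036.71 = $1996.22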